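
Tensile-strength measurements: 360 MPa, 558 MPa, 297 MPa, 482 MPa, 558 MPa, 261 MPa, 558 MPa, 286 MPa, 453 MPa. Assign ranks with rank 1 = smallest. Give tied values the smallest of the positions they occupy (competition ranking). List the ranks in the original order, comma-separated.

4, 7, 3, 6, 7, 1, 7, 2, 5

Sorted (ascending): 261, 286, 297, 360, 453, 482, 558, 558, 558
The 3 values of 558 occupy positions 7–9 → each gets rank 7.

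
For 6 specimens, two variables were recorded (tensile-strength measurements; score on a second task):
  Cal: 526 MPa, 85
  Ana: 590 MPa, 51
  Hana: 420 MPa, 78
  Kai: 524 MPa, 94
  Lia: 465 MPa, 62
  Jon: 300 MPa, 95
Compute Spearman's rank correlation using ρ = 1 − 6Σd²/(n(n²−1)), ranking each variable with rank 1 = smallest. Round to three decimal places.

Ranks of variable 1: 5, 6, 2, 4, 3, 1
Ranks of variable 2: 4, 1, 3, 5, 2, 6
d = r₁ − r₂: 1, 5, -1, -1, 1, -5
d²: 1, 25, 1, 1, 1, 25; Σd² = 54
ρ = 1 − 6·54/(6·35) = 1 − 324/210 = -0.543

-0.543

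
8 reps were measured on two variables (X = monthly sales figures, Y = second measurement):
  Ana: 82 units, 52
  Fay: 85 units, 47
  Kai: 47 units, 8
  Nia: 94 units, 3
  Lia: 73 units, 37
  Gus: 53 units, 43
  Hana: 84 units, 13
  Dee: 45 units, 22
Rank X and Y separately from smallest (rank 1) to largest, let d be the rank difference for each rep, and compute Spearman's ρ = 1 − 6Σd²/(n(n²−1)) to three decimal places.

-0.024

Ranks of variable 1: 5, 7, 2, 8, 4, 3, 6, 1
Ranks of variable 2: 8, 7, 2, 1, 5, 6, 3, 4
d = r₁ − r₂: -3, 0, 0, 7, -1, -3, 3, -3
d²: 9, 0, 0, 49, 1, 9, 9, 9; Σd² = 86
ρ = 1 − 6·86/(8·63) = 1 − 516/504 = -0.024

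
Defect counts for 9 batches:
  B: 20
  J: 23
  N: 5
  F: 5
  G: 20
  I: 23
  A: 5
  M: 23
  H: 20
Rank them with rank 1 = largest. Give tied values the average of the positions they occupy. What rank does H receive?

Sorted (descending): 23, 23, 23, 20, 20, 20, 5, 5, 5
The 3 values of 23 occupy positions 1–3 → average rank 2.
The 3 values of 20 occupy positions 4–6 → average rank 5.
The 3 values of 5 occupy positions 7–9 → average rank 8.
H has value 20 → rank 5.

5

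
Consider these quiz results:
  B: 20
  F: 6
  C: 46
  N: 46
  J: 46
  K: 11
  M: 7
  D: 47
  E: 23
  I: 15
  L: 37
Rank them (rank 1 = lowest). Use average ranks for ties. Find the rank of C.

9

Sorted (ascending): 6, 7, 11, 15, 20, 23, 37, 46, 46, 46, 47
The 3 values of 46 occupy positions 8–10 → average rank 9.
C has value 46 → rank 9.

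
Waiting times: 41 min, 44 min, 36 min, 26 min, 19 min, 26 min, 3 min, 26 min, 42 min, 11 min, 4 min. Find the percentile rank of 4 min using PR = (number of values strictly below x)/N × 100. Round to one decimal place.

9.1

N = 11.
Strictly below 4: 1. Equal to 4: 1.
PR = 1/11 × 100 = 9.1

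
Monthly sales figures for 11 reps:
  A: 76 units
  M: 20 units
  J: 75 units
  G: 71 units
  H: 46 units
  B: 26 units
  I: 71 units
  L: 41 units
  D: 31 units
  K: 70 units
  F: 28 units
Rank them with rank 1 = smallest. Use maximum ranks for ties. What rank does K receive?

7

Sorted (ascending): 20, 26, 28, 31, 41, 46, 70, 71, 71, 75, 76
The 2 values of 71 occupy positions 8–9 → each gets rank 9.
K has value 70 units → rank 7.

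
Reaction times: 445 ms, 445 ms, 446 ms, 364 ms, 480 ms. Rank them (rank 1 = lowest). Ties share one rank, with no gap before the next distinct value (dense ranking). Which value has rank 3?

Sorted (ascending): 364, 445, 445, 446, 480
The 2 values of 445 share dense rank 2.
Remaining distinct values take the next consecutive integers.
Rank 3 → value 446.

446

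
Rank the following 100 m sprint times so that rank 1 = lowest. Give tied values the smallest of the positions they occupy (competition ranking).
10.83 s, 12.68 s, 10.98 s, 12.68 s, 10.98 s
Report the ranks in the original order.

1, 4, 2, 4, 2

Sorted (ascending): 10.83, 10.98, 10.98, 12.68, 12.68
The 2 values of 10.98 occupy positions 2–3 → each gets rank 2.
The 2 values of 12.68 occupy positions 4–5 → each gets rank 4.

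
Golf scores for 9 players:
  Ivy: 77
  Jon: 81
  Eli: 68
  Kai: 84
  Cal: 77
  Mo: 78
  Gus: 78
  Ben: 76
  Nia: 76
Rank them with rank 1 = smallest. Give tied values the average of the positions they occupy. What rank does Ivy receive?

Sorted (ascending): 68, 76, 76, 77, 77, 78, 78, 81, 84
The 2 values of 76 occupy positions 2–3 → average rank (2+3)/2 = 2.5.
The 2 values of 77 occupy positions 4–5 → average rank (4+5)/2 = 4.5.
The 2 values of 78 occupy positions 6–7 → average rank (6+7)/2 = 6.5.
Ivy has value 77 → rank 4.5.

4.5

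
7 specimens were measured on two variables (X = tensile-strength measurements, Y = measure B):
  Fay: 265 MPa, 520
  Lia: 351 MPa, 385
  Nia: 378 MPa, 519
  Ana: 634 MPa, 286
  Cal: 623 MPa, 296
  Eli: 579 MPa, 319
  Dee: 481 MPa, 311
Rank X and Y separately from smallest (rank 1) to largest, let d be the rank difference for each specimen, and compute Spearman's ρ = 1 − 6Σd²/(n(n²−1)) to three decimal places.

-0.929

Ranks of variable 1: 1, 2, 3, 7, 6, 5, 4
Ranks of variable 2: 7, 5, 6, 1, 2, 4, 3
d = r₁ − r₂: -6, -3, -3, 6, 4, 1, 1
d²: 36, 9, 9, 36, 16, 1, 1; Σd² = 108
ρ = 1 − 6·108/(7·48) = 1 − 648/336 = -0.929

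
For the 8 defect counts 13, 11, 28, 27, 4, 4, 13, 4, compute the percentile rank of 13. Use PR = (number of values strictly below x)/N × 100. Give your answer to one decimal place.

50.0

N = 8.
Strictly below 13: 4. Equal to 13: 2.
PR = 4/8 × 100 = 50.0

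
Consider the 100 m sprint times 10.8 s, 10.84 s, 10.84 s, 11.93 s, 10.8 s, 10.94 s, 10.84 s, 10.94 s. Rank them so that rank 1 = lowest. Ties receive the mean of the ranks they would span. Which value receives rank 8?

Sorted (ascending): 10.8, 10.8, 10.84, 10.84, 10.84, 10.94, 10.94, 11.93
The 2 values of 10.8 occupy positions 1–2 → average rank (1+2)/2 = 1.5.
The 3 values of 10.84 occupy positions 3–5 → average rank 4.
The 2 values of 10.94 occupy positions 6–7 → average rank (6+7)/2 = 6.5.
Rank 8 → value 11.93.

11.93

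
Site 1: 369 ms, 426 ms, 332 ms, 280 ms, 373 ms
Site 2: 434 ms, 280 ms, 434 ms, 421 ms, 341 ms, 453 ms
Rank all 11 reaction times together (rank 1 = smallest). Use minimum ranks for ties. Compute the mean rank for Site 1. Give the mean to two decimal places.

Sorted (ascending): 280, 280, 332, 341, 369, 373, 421, 426, 434, 434, 453
The 2 values of 280 occupy positions 1–2 → each gets rank 1.
The 2 values of 434 occupy positions 9–10 → each gets rank 9.
Site 1 values → pooled ranks: 369→5, 426→8, 332→3, 280→1, 373→6
Mean rank = (5 + 8 + 3 + 1 + 6) / 5 = 4.60

4.60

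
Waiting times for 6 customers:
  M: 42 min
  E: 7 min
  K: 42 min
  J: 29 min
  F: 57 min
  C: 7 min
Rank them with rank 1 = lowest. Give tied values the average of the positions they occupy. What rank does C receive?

Sorted (ascending): 7, 7, 29, 42, 42, 57
The 2 values of 7 occupy positions 1–2 → average rank (1+2)/2 = 1.5.
The 2 values of 42 occupy positions 4–5 → average rank (4+5)/2 = 4.5.
C has value 7 min → rank 1.5.

1.5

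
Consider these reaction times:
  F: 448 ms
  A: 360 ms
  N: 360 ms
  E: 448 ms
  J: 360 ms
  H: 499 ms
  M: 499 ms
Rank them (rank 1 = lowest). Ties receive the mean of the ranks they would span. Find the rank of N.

Sorted (ascending): 360, 360, 360, 448, 448, 499, 499
The 3 values of 360 occupy positions 1–3 → average rank 2.
The 2 values of 448 occupy positions 4–5 → average rank (4+5)/2 = 4.5.
The 2 values of 499 occupy positions 6–7 → average rank (6+7)/2 = 6.5.
N has value 360 ms → rank 2.

2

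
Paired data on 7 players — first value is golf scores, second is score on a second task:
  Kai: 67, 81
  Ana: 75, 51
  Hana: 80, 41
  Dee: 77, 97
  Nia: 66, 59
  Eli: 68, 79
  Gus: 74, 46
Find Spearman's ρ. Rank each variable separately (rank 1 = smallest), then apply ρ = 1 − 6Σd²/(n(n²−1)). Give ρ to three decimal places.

-0.321

Ranks of variable 1: 2, 5, 7, 6, 1, 3, 4
Ranks of variable 2: 6, 3, 1, 7, 4, 5, 2
d = r₁ − r₂: -4, 2, 6, -1, -3, -2, 2
d²: 16, 4, 36, 1, 9, 4, 4; Σd² = 74
ρ = 1 − 6·74/(7·48) = 1 − 444/336 = -0.321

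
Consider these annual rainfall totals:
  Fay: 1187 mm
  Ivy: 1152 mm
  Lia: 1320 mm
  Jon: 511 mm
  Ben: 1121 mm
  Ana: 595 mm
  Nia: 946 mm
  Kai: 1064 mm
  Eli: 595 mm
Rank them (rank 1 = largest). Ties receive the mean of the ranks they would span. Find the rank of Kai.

5

Sorted (descending): 1320, 1187, 1152, 1121, 1064, 946, 595, 595, 511
The 2 values of 595 occupy positions 7–8 → average rank (7+8)/2 = 7.5.
Kai has value 1064 mm → rank 5.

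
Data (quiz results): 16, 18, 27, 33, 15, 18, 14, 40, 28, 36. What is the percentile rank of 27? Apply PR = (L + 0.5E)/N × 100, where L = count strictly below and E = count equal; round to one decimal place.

N = 10.
Strictly below 27: 5. Equal to 27: 1.
PR = (5 + 0.5·1)/10 × 100 = 55.0

55.0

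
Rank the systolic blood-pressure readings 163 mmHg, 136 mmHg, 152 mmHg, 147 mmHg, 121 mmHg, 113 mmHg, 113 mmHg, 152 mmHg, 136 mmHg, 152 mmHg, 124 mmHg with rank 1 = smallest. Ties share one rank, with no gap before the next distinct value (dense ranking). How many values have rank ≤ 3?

Sorted (ascending): 113, 113, 121, 124, 136, 136, 147, 152, 152, 152, 163
The 2 values of 113 share dense rank 1.
The 2 values of 136 share dense rank 4.
The 3 values of 152 share dense rank 6.
Remaining distinct values take the next consecutive integers.
Ranks ≤ 3: {1, 1, 2, 3} → 4 values.

4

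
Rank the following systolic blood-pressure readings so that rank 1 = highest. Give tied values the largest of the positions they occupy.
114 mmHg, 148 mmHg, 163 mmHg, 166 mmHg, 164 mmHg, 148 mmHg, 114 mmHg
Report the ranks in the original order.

Sorted (descending): 166, 164, 163, 148, 148, 114, 114
The 2 values of 148 occupy positions 4–5 → each gets rank 5.
The 2 values of 114 occupy positions 6–7 → each gets rank 7.

7, 5, 3, 1, 2, 5, 7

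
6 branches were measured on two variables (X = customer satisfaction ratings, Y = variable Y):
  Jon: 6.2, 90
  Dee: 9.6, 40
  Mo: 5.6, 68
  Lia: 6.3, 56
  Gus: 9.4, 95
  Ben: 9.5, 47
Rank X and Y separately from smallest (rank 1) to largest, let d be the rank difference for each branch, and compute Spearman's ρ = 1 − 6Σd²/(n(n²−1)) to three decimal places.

-0.600

Ranks of variable 1: 2, 6, 1, 3, 4, 5
Ranks of variable 2: 5, 1, 4, 3, 6, 2
d = r₁ − r₂: -3, 5, -3, 0, -2, 3
d²: 9, 25, 9, 0, 4, 9; Σd² = 56
ρ = 1 − 6·56/(6·35) = 1 − 336/210 = -0.600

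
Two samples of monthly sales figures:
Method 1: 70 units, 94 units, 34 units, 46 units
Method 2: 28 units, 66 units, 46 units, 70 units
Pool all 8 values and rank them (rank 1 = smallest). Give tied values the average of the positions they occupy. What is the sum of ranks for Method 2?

16

Sorted (ascending): 28, 34, 46, 46, 66, 70, 70, 94
The 2 values of 46 occupy positions 3–4 → average rank (3+4)/2 = 3.5.
The 2 values of 70 occupy positions 6–7 → average rank (6+7)/2 = 6.5.
Method 2 values → pooled ranks: 28→1, 66→5, 46→3.5, 70→6.5
Rank sum = 1 + 5 + 3.5 + 6.5 = 16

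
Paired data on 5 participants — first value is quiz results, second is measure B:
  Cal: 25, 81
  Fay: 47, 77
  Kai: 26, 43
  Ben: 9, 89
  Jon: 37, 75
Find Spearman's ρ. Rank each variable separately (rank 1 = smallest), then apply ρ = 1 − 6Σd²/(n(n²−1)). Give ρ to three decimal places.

Ranks of variable 1: 2, 5, 3, 1, 4
Ranks of variable 2: 4, 3, 1, 5, 2
d = r₁ − r₂: -2, 2, 2, -4, 2
d²: 4, 4, 4, 16, 4; Σd² = 32
ρ = 1 − 6·32/(5·24) = 1 − 192/120 = -0.600

-0.600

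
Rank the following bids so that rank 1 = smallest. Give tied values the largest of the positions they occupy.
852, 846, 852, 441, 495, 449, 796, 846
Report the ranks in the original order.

8, 6, 8, 1, 3, 2, 4, 6

Sorted (ascending): 441, 449, 495, 796, 846, 846, 852, 852
The 2 values of 846 occupy positions 5–6 → each gets rank 6.
The 2 values of 852 occupy positions 7–8 → each gets rank 8.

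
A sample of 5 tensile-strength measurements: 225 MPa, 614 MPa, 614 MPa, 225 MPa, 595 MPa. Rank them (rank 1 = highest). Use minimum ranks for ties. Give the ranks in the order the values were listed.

Sorted (descending): 614, 614, 595, 225, 225
The 2 values of 614 occupy positions 1–2 → each gets rank 1.
The 2 values of 225 occupy positions 4–5 → each gets rank 4.

4, 1, 1, 4, 3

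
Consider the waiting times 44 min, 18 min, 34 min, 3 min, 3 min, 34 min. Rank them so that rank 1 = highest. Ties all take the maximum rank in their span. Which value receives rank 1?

Sorted (descending): 44, 34, 34, 18, 3, 3
The 2 values of 34 occupy positions 2–3 → each gets rank 3.
The 2 values of 3 occupy positions 5–6 → each gets rank 6.
Rank 1 → value 44.

44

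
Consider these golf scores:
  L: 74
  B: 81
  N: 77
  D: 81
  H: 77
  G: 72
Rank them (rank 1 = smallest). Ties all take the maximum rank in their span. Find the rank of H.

4

Sorted (ascending): 72, 74, 77, 77, 81, 81
The 2 values of 77 occupy positions 3–4 → each gets rank 4.
The 2 values of 81 occupy positions 5–6 → each gets rank 6.
H has value 77 → rank 4.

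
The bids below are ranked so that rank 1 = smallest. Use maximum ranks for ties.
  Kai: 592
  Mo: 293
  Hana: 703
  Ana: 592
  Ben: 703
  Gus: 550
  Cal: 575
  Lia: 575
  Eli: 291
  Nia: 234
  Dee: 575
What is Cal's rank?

7

Sorted (ascending): 234, 291, 293, 550, 575, 575, 575, 592, 592, 703, 703
The 3 values of 575 occupy positions 5–7 → each gets rank 7.
The 2 values of 592 occupy positions 8–9 → each gets rank 9.
The 2 values of 703 occupy positions 10–11 → each gets rank 11.
Cal has value 575 → rank 7.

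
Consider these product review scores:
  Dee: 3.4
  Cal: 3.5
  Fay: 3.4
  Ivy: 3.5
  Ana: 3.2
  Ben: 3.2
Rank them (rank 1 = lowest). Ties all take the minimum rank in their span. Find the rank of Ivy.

5

Sorted (ascending): 3.2, 3.2, 3.4, 3.4, 3.5, 3.5
The 2 values of 3.2 occupy positions 1–2 → each gets rank 1.
The 2 values of 3.4 occupy positions 3–4 → each gets rank 3.
The 2 values of 3.5 occupy positions 5–6 → each gets rank 5.
Ivy has value 3.5 → rank 5.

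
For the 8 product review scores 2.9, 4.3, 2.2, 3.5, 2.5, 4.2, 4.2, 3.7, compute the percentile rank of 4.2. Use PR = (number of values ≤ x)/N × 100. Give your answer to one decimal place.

87.5

N = 8.
Strictly below 4.2: 5. Equal to 4.2: 2.
PR = 7/8 × 100 = 87.5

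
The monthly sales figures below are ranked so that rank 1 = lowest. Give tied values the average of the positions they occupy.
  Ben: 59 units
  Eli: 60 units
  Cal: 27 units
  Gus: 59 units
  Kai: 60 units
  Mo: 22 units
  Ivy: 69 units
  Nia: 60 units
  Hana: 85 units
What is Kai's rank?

Sorted (ascending): 22, 27, 59, 59, 60, 60, 60, 69, 85
The 2 values of 59 occupy positions 3–4 → average rank (3+4)/2 = 3.5.
The 3 values of 60 occupy positions 5–7 → average rank 6.
Kai has value 60 units → rank 6.

6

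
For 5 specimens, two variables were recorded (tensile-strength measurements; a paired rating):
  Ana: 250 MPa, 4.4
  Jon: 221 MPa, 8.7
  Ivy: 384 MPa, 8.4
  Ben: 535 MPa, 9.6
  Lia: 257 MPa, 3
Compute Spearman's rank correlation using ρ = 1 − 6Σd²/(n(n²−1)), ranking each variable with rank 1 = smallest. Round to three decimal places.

Ranks of variable 1: 2, 1, 4, 5, 3
Ranks of variable 2: 2, 4, 3, 5, 1
d = r₁ − r₂: 0, -3, 1, 0, 2
d²: 0, 9, 1, 0, 4; Σd² = 14
ρ = 1 − 6·14/(5·24) = 1 − 84/120 = 0.300

0.300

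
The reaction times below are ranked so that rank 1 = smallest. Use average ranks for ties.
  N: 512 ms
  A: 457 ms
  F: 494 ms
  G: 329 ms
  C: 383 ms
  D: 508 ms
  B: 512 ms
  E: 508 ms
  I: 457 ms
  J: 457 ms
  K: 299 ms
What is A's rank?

Sorted (ascending): 299, 329, 383, 457, 457, 457, 494, 508, 508, 512, 512
The 3 values of 457 occupy positions 4–6 → average rank 5.
The 2 values of 508 occupy positions 8–9 → average rank (8+9)/2 = 8.5.
The 2 values of 512 occupy positions 10–11 → average rank (10+11)/2 = 10.5.
A has value 457 ms → rank 5.

5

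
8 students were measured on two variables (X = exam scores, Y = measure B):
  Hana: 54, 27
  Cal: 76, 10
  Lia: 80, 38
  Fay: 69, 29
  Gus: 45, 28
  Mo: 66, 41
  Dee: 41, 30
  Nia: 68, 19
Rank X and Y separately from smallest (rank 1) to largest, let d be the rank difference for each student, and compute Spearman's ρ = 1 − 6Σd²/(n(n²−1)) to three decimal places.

-0.095

Ranks of variable 1: 3, 7, 8, 6, 2, 4, 1, 5
Ranks of variable 2: 3, 1, 7, 5, 4, 8, 6, 2
d = r₁ − r₂: 0, 6, 1, 1, -2, -4, -5, 3
d²: 0, 36, 1, 1, 4, 16, 25, 9; Σd² = 92
ρ = 1 − 6·92/(8·63) = 1 − 552/504 = -0.095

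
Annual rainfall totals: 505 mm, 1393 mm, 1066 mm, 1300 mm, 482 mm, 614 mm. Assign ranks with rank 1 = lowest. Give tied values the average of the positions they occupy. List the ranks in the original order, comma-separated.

2, 6, 4, 5, 1, 3

Sorted (ascending): 482, 505, 614, 1066, 1300, 1393
No ties — each value takes its position as its rank.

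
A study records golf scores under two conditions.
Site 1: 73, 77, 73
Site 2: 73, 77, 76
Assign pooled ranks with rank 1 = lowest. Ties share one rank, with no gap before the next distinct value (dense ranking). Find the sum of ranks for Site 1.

Sorted (ascending): 73, 73, 73, 76, 77, 77
The 3 values of 73 share dense rank 1.
The 2 values of 77 share dense rank 3.
Remaining distinct values take the next consecutive integers.
Site 1 values → pooled ranks: 73→1, 77→3, 73→1
Rank sum = 1 + 3 + 1 = 5

5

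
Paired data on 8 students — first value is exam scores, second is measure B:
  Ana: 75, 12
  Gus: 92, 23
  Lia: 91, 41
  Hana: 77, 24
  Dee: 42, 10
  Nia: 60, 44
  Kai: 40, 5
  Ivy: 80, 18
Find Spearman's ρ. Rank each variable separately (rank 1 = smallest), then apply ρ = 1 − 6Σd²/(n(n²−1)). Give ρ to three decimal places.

Ranks of variable 1: 4, 8, 7, 5, 2, 3, 1, 6
Ranks of variable 2: 3, 5, 7, 6, 2, 8, 1, 4
d = r₁ − r₂: 1, 3, 0, -1, 0, -5, 0, 2
d²: 1, 9, 0, 1, 0, 25, 0, 4; Σd² = 40
ρ = 1 − 6·40/(8·63) = 1 − 240/504 = 0.524

0.524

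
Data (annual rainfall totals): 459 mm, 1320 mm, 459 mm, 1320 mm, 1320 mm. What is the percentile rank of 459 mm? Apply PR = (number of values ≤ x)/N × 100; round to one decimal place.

N = 5.
Strictly below 459: 0. Equal to 459: 2.
PR = 2/5 × 100 = 40.0

40.0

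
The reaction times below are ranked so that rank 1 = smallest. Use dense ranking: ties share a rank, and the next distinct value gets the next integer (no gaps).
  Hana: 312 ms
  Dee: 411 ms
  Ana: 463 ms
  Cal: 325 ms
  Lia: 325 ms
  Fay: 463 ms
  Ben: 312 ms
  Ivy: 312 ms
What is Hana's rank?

1

Sorted (ascending): 312, 312, 312, 325, 325, 411, 463, 463
The 3 values of 312 share dense rank 1.
The 2 values of 325 share dense rank 2.
The 2 values of 463 share dense rank 4.
Remaining distinct values take the next consecutive integers.
Hana has value 312 ms → rank 1.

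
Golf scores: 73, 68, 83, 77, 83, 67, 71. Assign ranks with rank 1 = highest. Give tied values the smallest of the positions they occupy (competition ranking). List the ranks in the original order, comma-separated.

Sorted (descending): 83, 83, 77, 73, 71, 68, 67
The 2 values of 83 occupy positions 1–2 → each gets rank 1.

4, 6, 1, 3, 1, 7, 5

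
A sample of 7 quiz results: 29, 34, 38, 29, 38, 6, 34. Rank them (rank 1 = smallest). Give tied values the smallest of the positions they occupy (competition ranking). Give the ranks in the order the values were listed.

Sorted (ascending): 6, 29, 29, 34, 34, 38, 38
The 2 values of 29 occupy positions 2–3 → each gets rank 2.
The 2 values of 34 occupy positions 4–5 → each gets rank 4.
The 2 values of 38 occupy positions 6–7 → each gets rank 6.

2, 4, 6, 2, 6, 1, 4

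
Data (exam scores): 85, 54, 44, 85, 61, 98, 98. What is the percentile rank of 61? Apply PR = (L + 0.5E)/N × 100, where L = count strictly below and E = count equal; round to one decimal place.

35.7

N = 7.
Strictly below 61: 2. Equal to 61: 1.
PR = (2 + 0.5·1)/7 × 100 = 35.7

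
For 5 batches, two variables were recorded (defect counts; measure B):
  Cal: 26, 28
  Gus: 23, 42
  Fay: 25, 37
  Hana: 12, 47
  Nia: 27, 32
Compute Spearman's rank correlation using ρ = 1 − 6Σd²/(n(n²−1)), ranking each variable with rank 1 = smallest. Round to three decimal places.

-0.900

Ranks of variable 1: 4, 2, 3, 1, 5
Ranks of variable 2: 1, 4, 3, 5, 2
d = r₁ − r₂: 3, -2, 0, -4, 3
d²: 9, 4, 0, 16, 9; Σd² = 38
ρ = 1 − 6·38/(5·24) = 1 − 228/120 = -0.900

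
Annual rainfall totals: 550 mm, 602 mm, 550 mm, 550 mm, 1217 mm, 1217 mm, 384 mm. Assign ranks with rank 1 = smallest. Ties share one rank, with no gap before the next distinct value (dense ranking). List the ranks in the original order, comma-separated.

Sorted (ascending): 384, 550, 550, 550, 602, 1217, 1217
The 3 values of 550 share dense rank 2.
The 2 values of 1217 share dense rank 4.
Remaining distinct values take the next consecutive integers.

2, 3, 2, 2, 4, 4, 1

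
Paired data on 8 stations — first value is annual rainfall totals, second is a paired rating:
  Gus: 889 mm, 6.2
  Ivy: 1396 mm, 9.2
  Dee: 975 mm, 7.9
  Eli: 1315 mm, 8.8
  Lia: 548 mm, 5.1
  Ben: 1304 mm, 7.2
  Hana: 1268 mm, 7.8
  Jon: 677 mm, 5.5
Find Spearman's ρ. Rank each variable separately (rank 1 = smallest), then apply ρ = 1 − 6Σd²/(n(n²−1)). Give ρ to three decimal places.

Ranks of variable 1: 3, 8, 4, 7, 1, 6, 5, 2
Ranks of variable 2: 3, 8, 6, 7, 1, 4, 5, 2
d = r₁ − r₂: 0, 0, -2, 0, 0, 2, 0, 0
d²: 0, 0, 4, 0, 0, 4, 0, 0; Σd² = 8
ρ = 1 − 6·8/(8·63) = 1 − 48/504 = 0.905

0.905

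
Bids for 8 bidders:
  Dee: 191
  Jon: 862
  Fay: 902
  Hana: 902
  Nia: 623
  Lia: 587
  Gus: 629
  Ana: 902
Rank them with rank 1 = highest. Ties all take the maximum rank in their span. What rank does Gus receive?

Sorted (descending): 902, 902, 902, 862, 629, 623, 587, 191
The 3 values of 902 occupy positions 1–3 → each gets rank 3.
Gus has value 629 → rank 5.

5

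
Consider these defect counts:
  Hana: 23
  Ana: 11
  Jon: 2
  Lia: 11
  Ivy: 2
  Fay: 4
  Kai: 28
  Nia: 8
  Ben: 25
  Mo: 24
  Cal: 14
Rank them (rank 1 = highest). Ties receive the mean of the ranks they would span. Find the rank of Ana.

Sorted (descending): 28, 25, 24, 23, 14, 11, 11, 8, 4, 2, 2
The 2 values of 11 occupy positions 6–7 → average rank (6+7)/2 = 6.5.
The 2 values of 2 occupy positions 10–11 → average rank (10+11)/2 = 10.5.
Ana has value 11 → rank 6.5.

6.5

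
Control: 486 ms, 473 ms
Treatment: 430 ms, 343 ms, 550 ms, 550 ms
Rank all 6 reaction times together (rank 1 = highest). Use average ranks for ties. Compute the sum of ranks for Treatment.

Sorted (descending): 550, 550, 486, 473, 430, 343
The 2 values of 550 occupy positions 1–2 → average rank (1+2)/2 = 1.5.
Treatment values → pooled ranks: 430→5, 343→6, 550→1.5, 550→1.5
Rank sum = 5 + 6 + 1.5 + 1.5 = 14

14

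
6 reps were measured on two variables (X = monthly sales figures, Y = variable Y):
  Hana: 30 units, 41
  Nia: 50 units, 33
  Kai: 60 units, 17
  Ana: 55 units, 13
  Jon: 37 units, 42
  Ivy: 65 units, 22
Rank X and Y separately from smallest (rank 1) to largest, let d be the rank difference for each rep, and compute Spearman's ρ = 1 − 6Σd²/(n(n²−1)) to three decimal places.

-0.714

Ranks of variable 1: 1, 3, 5, 4, 2, 6
Ranks of variable 2: 5, 4, 2, 1, 6, 3
d = r₁ − r₂: -4, -1, 3, 3, -4, 3
d²: 16, 1, 9, 9, 16, 9; Σd² = 60
ρ = 1 − 6·60/(6·35) = 1 − 360/210 = -0.714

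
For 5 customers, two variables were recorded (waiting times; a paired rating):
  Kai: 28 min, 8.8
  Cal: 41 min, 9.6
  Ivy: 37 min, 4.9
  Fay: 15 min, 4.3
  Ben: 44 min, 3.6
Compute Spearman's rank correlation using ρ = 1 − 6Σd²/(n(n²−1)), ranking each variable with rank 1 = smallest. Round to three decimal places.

-0.100

Ranks of variable 1: 2, 4, 3, 1, 5
Ranks of variable 2: 4, 5, 3, 2, 1
d = r₁ − r₂: -2, -1, 0, -1, 4
d²: 4, 1, 0, 1, 16; Σd² = 22
ρ = 1 − 6·22/(5·24) = 1 − 132/120 = -0.100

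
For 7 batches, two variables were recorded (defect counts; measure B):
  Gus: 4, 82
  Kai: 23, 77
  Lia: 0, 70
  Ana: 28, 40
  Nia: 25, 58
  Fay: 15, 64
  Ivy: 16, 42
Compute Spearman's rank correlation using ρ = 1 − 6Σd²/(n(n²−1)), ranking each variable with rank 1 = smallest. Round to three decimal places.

-0.643

Ranks of variable 1: 2, 5, 1, 7, 6, 3, 4
Ranks of variable 2: 7, 6, 5, 1, 3, 4, 2
d = r₁ − r₂: -5, -1, -4, 6, 3, -1, 2
d²: 25, 1, 16, 36, 9, 1, 4; Σd² = 92
ρ = 1 − 6·92/(7·48) = 1 − 552/336 = -0.643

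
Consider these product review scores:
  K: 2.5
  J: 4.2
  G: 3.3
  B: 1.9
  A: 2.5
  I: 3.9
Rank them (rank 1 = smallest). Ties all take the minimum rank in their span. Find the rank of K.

Sorted (ascending): 1.9, 2.5, 2.5, 3.3, 3.9, 4.2
The 2 values of 2.5 occupy positions 2–3 → each gets rank 2.
K has value 2.5 → rank 2.

2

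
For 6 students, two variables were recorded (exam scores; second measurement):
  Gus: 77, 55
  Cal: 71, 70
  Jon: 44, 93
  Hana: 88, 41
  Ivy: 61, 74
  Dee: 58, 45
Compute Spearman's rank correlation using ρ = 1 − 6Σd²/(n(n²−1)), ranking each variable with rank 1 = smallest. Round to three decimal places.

-0.657

Ranks of variable 1: 5, 4, 1, 6, 3, 2
Ranks of variable 2: 3, 4, 6, 1, 5, 2
d = r₁ − r₂: 2, 0, -5, 5, -2, 0
d²: 4, 0, 25, 25, 4, 0; Σd² = 58
ρ = 1 − 6·58/(6·35) = 1 − 348/210 = -0.657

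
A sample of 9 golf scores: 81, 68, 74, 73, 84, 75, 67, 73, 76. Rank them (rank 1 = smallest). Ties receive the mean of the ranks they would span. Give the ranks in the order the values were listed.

Sorted (ascending): 67, 68, 73, 73, 74, 75, 76, 81, 84
The 2 values of 73 occupy positions 3–4 → average rank (3+4)/2 = 3.5.

8, 2, 5, 3.5, 9, 6, 1, 3.5, 7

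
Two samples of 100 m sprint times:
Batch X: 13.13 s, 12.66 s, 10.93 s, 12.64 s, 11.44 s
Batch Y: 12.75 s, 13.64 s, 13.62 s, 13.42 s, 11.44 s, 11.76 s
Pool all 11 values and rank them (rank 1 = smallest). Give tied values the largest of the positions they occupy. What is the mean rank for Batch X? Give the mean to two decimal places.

4.60

Sorted (ascending): 10.93, 11.44, 11.44, 11.76, 12.64, 12.66, 12.75, 13.13, 13.42, 13.62, 13.64
The 2 values of 11.44 occupy positions 2–3 → each gets rank 3.
Batch X values → pooled ranks: 13.13→8, 12.66→6, 10.93→1, 12.64→5, 11.44→3
Mean rank = (8 + 6 + 1 + 5 + 3) / 5 = 4.60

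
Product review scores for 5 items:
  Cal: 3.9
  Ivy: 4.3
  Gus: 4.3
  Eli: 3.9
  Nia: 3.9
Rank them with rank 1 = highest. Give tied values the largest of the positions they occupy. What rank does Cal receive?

Sorted (descending): 4.3, 4.3, 3.9, 3.9, 3.9
The 2 values of 4.3 occupy positions 1–2 → each gets rank 2.
The 3 values of 3.9 occupy positions 3–5 → each gets rank 5.
Cal has value 3.9 → rank 5.

5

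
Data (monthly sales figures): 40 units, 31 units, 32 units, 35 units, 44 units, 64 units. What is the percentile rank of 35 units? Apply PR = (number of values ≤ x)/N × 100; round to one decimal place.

50.0

N = 6.
Strictly below 35: 2. Equal to 35: 1.
PR = 3/6 × 100 = 50.0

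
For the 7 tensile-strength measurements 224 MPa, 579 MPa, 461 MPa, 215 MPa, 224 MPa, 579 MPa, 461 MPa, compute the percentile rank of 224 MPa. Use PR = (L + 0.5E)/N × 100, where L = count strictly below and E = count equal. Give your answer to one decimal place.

N = 7.
Strictly below 224: 1. Equal to 224: 2.
PR = (1 + 0.5·2)/7 × 100 = 28.6

28.6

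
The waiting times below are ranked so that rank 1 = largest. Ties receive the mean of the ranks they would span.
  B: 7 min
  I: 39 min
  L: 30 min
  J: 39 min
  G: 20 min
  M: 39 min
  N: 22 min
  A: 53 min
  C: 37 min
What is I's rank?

3

Sorted (descending): 53, 39, 39, 39, 37, 30, 22, 20, 7
The 3 values of 39 occupy positions 2–4 → average rank 3.
I has value 39 min → rank 3.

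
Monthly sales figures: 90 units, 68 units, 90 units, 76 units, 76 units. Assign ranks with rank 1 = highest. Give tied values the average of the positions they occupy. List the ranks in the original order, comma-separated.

Sorted (descending): 90, 90, 76, 76, 68
The 2 values of 90 occupy positions 1–2 → average rank (1+2)/2 = 1.5.
The 2 values of 76 occupy positions 3–4 → average rank (3+4)/2 = 3.5.

1.5, 5, 1.5, 3.5, 3.5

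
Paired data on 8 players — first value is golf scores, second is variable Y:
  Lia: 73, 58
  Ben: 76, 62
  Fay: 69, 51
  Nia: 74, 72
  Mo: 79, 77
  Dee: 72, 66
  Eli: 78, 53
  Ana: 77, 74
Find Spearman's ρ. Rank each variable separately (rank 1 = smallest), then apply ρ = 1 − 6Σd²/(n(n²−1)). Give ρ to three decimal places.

Ranks of variable 1: 3, 5, 1, 4, 8, 2, 7, 6
Ranks of variable 2: 3, 4, 1, 6, 8, 5, 2, 7
d = r₁ − r₂: 0, 1, 0, -2, 0, -3, 5, -1
d²: 0, 1, 0, 4, 0, 9, 25, 1; Σd² = 40
ρ = 1 − 6·40/(8·63) = 1 − 240/504 = 0.524

0.524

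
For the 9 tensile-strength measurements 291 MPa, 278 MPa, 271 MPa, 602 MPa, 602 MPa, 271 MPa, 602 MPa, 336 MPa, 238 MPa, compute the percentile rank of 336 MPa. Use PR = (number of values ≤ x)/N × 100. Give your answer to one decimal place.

66.7

N = 9.
Strictly below 336: 5. Equal to 336: 1.
PR = 6/9 × 100 = 66.7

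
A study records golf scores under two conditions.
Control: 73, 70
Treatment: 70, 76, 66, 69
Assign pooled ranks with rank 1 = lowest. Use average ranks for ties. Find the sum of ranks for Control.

Sorted (ascending): 66, 69, 70, 70, 73, 76
The 2 values of 70 occupy positions 3–4 → average rank (3+4)/2 = 3.5.
Control values → pooled ranks: 73→5, 70→3.5
Rank sum = 5 + 3.5 = 8.5

8.5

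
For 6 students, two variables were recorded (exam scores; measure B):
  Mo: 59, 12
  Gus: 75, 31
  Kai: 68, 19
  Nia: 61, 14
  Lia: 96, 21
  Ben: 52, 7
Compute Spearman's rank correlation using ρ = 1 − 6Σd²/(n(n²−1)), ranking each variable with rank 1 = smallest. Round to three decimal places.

0.943

Ranks of variable 1: 2, 5, 4, 3, 6, 1
Ranks of variable 2: 2, 6, 4, 3, 5, 1
d = r₁ − r₂: 0, -1, 0, 0, 1, 0
d²: 0, 1, 0, 0, 1, 0; Σd² = 2
ρ = 1 − 6·2/(6·35) = 1 − 12/210 = 0.943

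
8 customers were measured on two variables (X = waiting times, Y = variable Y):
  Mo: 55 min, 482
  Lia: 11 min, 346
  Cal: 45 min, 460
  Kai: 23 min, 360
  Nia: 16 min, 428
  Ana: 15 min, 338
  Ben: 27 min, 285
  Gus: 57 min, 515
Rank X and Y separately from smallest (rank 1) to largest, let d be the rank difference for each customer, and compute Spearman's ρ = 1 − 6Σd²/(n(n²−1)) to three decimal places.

0.714

Ranks of variable 1: 7, 1, 6, 4, 3, 2, 5, 8
Ranks of variable 2: 7, 3, 6, 4, 5, 2, 1, 8
d = r₁ − r₂: 0, -2, 0, 0, -2, 0, 4, 0
d²: 0, 4, 0, 0, 4, 0, 16, 0; Σd² = 24
ρ = 1 − 6·24/(8·63) = 1 − 144/504 = 0.714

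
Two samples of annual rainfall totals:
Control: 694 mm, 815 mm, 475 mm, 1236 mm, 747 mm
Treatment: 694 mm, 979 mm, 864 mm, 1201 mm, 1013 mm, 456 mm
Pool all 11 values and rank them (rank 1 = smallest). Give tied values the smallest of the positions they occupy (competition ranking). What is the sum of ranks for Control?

Sorted (ascending): 456, 475, 694, 694, 747, 815, 864, 979, 1013, 1201, 1236
The 2 values of 694 occupy positions 3–4 → each gets rank 3.
Control values → pooled ranks: 694→3, 815→6, 475→2, 1236→11, 747→5
Rank sum = 3 + 6 + 2 + 11 + 5 = 27

27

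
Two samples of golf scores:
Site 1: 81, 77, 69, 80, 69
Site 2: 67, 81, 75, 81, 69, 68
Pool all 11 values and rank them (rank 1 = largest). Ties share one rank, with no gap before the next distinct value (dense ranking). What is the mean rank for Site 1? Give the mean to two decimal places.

Sorted (descending): 81, 81, 81, 80, 77, 75, 69, 69, 69, 68, 67
The 3 values of 81 share dense rank 1.
The 3 values of 69 share dense rank 5.
Remaining distinct values take the next consecutive integers.
Site 1 values → pooled ranks: 81→1, 77→3, 69→5, 80→2, 69→5
Mean rank = (1 + 3 + 5 + 2 + 5) / 5 = 3.20

3.20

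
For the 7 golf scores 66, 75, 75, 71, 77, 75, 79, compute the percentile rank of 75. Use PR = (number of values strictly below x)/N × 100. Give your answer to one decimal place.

28.6

N = 7.
Strictly below 75: 2. Equal to 75: 3.
PR = 2/7 × 100 = 28.6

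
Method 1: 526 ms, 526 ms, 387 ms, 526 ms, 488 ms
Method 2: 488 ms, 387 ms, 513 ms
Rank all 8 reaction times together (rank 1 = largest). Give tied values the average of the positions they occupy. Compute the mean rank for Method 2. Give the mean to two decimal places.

Sorted (descending): 526, 526, 526, 513, 488, 488, 387, 387
The 3 values of 526 occupy positions 1–3 → average rank 2.
The 2 values of 488 occupy positions 5–6 → average rank (5+6)/2 = 5.5.
The 2 values of 387 occupy positions 7–8 → average rank (7+8)/2 = 7.5.
Method 2 values → pooled ranks: 488→5.5, 387→7.5, 513→4
Mean rank = (5.5 + 7.5 + 4) / 3 = 5.67

5.67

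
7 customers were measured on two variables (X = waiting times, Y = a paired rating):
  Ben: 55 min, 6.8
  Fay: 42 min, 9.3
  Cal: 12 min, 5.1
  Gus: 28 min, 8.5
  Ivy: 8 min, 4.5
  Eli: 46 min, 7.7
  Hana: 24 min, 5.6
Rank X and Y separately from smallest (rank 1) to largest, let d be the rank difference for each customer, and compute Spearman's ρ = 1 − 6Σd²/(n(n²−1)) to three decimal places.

Ranks of variable 1: 7, 5, 2, 4, 1, 6, 3
Ranks of variable 2: 4, 7, 2, 6, 1, 5, 3
d = r₁ − r₂: 3, -2, 0, -2, 0, 1, 0
d²: 9, 4, 0, 4, 0, 1, 0; Σd² = 18
ρ = 1 − 6·18/(7·48) = 1 − 108/336 = 0.679

0.679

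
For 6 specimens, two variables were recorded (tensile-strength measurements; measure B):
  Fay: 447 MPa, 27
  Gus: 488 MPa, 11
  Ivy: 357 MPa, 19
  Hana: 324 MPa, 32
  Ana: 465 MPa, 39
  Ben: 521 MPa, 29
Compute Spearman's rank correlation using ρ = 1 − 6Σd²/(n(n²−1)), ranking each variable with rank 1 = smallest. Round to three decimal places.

-0.143

Ranks of variable 1: 3, 5, 2, 1, 4, 6
Ranks of variable 2: 3, 1, 2, 5, 6, 4
d = r₁ − r₂: 0, 4, 0, -4, -2, 2
d²: 0, 16, 0, 16, 4, 4; Σd² = 40
ρ = 1 − 6·40/(6·35) = 1 − 240/210 = -0.143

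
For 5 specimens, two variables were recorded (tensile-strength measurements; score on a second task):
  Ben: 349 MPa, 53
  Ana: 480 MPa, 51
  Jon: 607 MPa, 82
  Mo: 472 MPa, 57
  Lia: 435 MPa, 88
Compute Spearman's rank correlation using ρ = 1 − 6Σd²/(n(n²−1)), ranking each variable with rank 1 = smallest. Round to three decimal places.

Ranks of variable 1: 1, 4, 5, 3, 2
Ranks of variable 2: 2, 1, 4, 3, 5
d = r₁ − r₂: -1, 3, 1, 0, -3
d²: 1, 9, 1, 0, 9; Σd² = 20
ρ = 1 − 6·20/(5·24) = 1 − 120/120 = 0.000

0.000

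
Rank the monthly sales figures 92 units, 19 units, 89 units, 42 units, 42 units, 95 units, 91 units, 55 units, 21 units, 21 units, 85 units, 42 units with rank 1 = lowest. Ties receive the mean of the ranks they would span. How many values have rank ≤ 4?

3

Sorted (ascending): 19, 21, 21, 42, 42, 42, 55, 85, 89, 91, 92, 95
The 2 values of 21 occupy positions 2–3 → average rank (2+3)/2 = 2.5.
The 3 values of 42 occupy positions 4–6 → average rank 5.
Ranks ≤ 4: {1, 2.5, 2.5} → 3 values.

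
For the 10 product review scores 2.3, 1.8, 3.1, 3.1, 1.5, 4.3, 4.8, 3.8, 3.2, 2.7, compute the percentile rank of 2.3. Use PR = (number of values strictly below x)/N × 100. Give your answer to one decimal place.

N = 10.
Strictly below 2.3: 2. Equal to 2.3: 1.
PR = 2/10 × 100 = 20.0

20.0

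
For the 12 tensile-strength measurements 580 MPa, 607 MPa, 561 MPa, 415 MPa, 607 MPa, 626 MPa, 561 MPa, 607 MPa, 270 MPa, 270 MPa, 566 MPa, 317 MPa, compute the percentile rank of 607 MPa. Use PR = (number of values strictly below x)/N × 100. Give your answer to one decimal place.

66.7

N = 12.
Strictly below 607: 8. Equal to 607: 3.
PR = 8/12 × 100 = 66.7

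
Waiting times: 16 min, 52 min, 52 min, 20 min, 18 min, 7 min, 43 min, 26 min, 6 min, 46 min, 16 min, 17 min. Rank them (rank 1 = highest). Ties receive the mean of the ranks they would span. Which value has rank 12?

Sorted (descending): 52, 52, 46, 43, 26, 20, 18, 17, 16, 16, 7, 6
The 2 values of 52 occupy positions 1–2 → average rank (1+2)/2 = 1.5.
The 2 values of 16 occupy positions 9–10 → average rank (9+10)/2 = 9.5.
Rank 12 → value 6.

6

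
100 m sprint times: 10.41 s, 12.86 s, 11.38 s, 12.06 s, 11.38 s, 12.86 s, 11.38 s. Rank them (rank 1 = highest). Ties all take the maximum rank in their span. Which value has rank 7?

10.41

Sorted (descending): 12.86, 12.86, 12.06, 11.38, 11.38, 11.38, 10.41
The 2 values of 12.86 occupy positions 1–2 → each gets rank 2.
The 3 values of 11.38 occupy positions 4–6 → each gets rank 6.
Rank 7 → value 10.41.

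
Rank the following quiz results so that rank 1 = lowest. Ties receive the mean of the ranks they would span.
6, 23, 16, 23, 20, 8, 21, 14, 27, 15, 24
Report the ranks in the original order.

Sorted (ascending): 6, 8, 14, 15, 16, 20, 21, 23, 23, 24, 27
The 2 values of 23 occupy positions 8–9 → average rank (8+9)/2 = 8.5.

1, 8.5, 5, 8.5, 6, 2, 7, 3, 11, 4, 10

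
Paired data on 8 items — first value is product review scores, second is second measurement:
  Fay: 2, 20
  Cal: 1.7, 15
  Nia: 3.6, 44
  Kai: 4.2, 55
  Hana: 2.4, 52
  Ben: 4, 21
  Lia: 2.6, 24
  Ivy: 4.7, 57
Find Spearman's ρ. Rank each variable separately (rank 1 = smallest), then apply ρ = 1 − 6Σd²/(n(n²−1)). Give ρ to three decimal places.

0.786

Ranks of variable 1: 2, 1, 5, 7, 3, 6, 4, 8
Ranks of variable 2: 2, 1, 5, 7, 6, 3, 4, 8
d = r₁ − r₂: 0, 0, 0, 0, -3, 3, 0, 0
d²: 0, 0, 0, 0, 9, 9, 0, 0; Σd² = 18
ρ = 1 − 6·18/(8·63) = 1 − 108/504 = 0.786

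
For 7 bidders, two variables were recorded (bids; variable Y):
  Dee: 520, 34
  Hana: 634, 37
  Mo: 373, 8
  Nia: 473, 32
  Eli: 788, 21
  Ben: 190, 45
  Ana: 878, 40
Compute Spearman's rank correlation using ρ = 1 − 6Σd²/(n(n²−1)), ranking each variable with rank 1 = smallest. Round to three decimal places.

0.036

Ranks of variable 1: 4, 5, 2, 3, 6, 1, 7
Ranks of variable 2: 4, 5, 1, 3, 2, 7, 6
d = r₁ − r₂: 0, 0, 1, 0, 4, -6, 1
d²: 0, 0, 1, 0, 16, 36, 1; Σd² = 54
ρ = 1 − 6·54/(7·48) = 1 − 324/336 = 0.036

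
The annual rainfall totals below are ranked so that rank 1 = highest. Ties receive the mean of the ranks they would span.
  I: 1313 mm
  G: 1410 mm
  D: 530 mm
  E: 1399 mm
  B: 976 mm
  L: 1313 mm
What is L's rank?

3.5

Sorted (descending): 1410, 1399, 1313, 1313, 976, 530
The 2 values of 1313 occupy positions 3–4 → average rank (3+4)/2 = 3.5.
L has value 1313 mm → rank 3.5.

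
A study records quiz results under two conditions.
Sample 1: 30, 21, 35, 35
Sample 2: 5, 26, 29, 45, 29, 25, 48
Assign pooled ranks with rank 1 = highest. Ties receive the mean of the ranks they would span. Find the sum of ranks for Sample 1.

Sorted (descending): 48, 45, 35, 35, 30, 29, 29, 26, 25, 21, 5
The 2 values of 35 occupy positions 3–4 → average rank (3+4)/2 = 3.5.
The 2 values of 29 occupy positions 6–7 → average rank (6+7)/2 = 6.5.
Sample 1 values → pooled ranks: 30→5, 21→10, 35→3.5, 35→3.5
Rank sum = 5 + 10 + 3.5 + 3.5 = 22

22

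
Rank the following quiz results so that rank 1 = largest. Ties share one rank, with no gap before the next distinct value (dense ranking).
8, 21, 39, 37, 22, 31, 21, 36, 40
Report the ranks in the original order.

Sorted (descending): 40, 39, 37, 36, 31, 22, 21, 21, 8
The 2 values of 21 share dense rank 7.
Remaining distinct values take the next consecutive integers.

8, 7, 2, 3, 6, 5, 7, 4, 1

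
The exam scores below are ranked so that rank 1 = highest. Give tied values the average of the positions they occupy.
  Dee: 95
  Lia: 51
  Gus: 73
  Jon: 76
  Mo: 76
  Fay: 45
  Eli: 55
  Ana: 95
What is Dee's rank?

1.5

Sorted (descending): 95, 95, 76, 76, 73, 55, 51, 45
The 2 values of 95 occupy positions 1–2 → average rank (1+2)/2 = 1.5.
The 2 values of 76 occupy positions 3–4 → average rank (3+4)/2 = 3.5.
Dee has value 95 → rank 1.5.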